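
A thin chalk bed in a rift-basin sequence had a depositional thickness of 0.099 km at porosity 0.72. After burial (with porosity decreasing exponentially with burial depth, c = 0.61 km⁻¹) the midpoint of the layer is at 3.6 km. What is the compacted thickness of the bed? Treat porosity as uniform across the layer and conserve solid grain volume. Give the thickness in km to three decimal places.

0.030 km

Porosity at 3.6 km: n = 0.72·exp(−0.61×3.6) = 0.0801
Solid-volume conservation: h(1−n) = h₀(1−n₀) ⇒ h = h₀·(1−n₀)/(1−n)
h = 0.099 × (1 − 0.72)/(1 − 0.0801) = 0.099 × 0.3044 = 0.0301 km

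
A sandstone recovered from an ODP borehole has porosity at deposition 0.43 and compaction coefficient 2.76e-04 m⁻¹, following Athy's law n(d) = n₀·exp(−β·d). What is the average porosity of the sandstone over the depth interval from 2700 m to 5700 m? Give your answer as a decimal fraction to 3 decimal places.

Working in km (1 km = 1000 m; β in km⁻¹ = β in m⁻¹ × 1000):
⟨n⟩ = (1/(d₂−d₁)) ∫ n₀ e^(−βd) dd = n₀·(e^(−β·d₁) − e^(−β·d₂)) / (β·(d₂−d₁))
e^(−0.276×2.7) = 0.4746; e^(−0.276×5.7) = 0.2074
⟨n⟩ = 0.43 × (0.4746 − 0.2074) / (0.276 × 3) = 0.43 × 0.3228 = 0.1388

0.139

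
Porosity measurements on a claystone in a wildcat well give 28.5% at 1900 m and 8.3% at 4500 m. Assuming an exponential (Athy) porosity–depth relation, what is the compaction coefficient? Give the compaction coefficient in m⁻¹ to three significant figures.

0.000474 m⁻¹

Working in km (1 km = 1000 m; β in km⁻¹ = β in m⁻¹ × 1000):
Athy: phi(Z) = phi₀ e^(−βZ) ⇒ phi₁/phi₂ = e^{β(Z₂−Z₁)} ⇒ β = ln(phi₁/phi₂)/(Z₂−Z₁)
β = ln(0.285/0.083) / (4.5 − 1.9) = ln(3.434) / 2.6 = 1.2336 / 2.6 = 0.4745 km⁻¹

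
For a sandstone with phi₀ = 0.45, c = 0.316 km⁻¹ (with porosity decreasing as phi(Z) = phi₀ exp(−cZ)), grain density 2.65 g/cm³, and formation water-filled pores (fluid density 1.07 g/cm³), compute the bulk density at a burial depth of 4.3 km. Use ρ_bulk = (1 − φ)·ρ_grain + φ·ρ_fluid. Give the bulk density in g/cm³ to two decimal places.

Porosity at depth: phi = 0.45·exp(−0.316×4.3) = 0.45×0.2570 = 0.1156
Bulk density: ρ_b = (1−phi)ρ_g + phi·ρ_f = 0.8844×2.65 + 0.1156×1.07
       = 2.344 + 0.124 = 2.467 g/cm³

2.47 g/cm³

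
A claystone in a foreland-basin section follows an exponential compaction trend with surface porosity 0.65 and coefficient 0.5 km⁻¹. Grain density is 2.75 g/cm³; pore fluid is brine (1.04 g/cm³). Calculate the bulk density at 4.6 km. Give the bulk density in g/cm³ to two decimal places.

Porosity at depth: n = 0.65·exp(−0.5×4.6) = 0.65×0.1003 = 0.0652
Bulk density: ρ_b = (1−n)ρ_g + n·ρ_f = 0.9348×2.75 + 0.0652×1.04
       = 2.571 + 0.068 = 2.639 g/cm³

2.64 g/cm³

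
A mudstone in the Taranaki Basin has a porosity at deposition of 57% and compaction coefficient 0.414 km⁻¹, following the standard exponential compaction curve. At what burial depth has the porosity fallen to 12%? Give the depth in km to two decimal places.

Invert Athy's law: d = ln(φ₀/φ) / β
d = ln(0.57/0.12) / 0.414 = ln(4.75) / 0.414 = 1.5581 / 0.414 = 3.764 km

3.76 km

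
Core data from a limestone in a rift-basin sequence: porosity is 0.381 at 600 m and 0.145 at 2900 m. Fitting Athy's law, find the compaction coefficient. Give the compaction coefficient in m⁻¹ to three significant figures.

Working in km (1 km = 1000 m; β in km⁻¹ = β in m⁻¹ × 1000):
Athy: phi(z) = phi₀ e^(−βz) ⇒ phi₁/phi₂ = e^{β(z₂−z₁)} ⇒ β = ln(phi₁/phi₂)/(z₂−z₁)
β = ln(0.381/0.145) / (2.9 − 0.6) = ln(2.628) / 2.3 = 0.9661 / 2.3 = 0.42 km⁻¹

0.000420 m⁻¹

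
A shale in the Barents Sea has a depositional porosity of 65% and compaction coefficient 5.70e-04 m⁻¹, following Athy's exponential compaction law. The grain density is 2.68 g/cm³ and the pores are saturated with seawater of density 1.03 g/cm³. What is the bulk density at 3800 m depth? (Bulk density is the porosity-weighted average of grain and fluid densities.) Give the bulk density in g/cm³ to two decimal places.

Working in km (1 km = 1000 m; β in km⁻¹ = β in m⁻¹ × 1000):
Porosity at depth: φ = 0.65·exp(−0.57×3.8) = 0.65×0.1146 = 0.0745
Bulk density: ρ_b = (1−φ)ρ_g + φ·ρ_f = 0.9255×2.68 + 0.0745×1.03
       = 2.480 + 0.077 = 2.557 g/cm³

2.56 g/cm³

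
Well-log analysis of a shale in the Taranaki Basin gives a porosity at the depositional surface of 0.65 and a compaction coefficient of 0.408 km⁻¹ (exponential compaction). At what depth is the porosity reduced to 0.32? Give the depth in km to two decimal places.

1.74 km

Invert Athy's law: d = ln(n₀/n) / c
d = ln(0.65/0.32) / 0.408 = ln(2.031) / 0.408 = 0.7087 / 0.408 = 1.737 km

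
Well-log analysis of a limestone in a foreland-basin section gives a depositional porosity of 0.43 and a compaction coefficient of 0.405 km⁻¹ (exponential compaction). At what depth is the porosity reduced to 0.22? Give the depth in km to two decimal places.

Invert Athy's law: d = ln(phi₀/phi) / k
d = ln(0.43/0.22) / 0.405 = ln(1.955) / 0.405 = 0.6702 / 0.405 = 1.655 km

1.65 km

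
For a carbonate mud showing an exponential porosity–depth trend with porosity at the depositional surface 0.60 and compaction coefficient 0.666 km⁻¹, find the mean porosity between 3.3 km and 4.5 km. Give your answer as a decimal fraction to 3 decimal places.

⟨φ⟩ = (1/(d₂−d₁)) ∫ φ₀ e^(−cd) dd = φ₀·(e^(−c·d₁) − e^(−c·d₂)) / (c·(d₂−d₁))
e^(−0.666×3.3) = 0.1110; e^(−0.666×4.5) = 0.0499
⟨φ⟩ = 0.6 × (0.1110 − 0.0499) / (0.666 × 1.2) = 0.6 × 0.0765 = 0.0459

0.046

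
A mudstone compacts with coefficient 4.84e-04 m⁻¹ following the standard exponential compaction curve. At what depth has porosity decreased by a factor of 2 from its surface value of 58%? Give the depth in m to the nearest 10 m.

1430 m

Working in km (1 km = 1000 m; β in km⁻¹ = β in m⁻¹ × 1000):
n/n₀ = 1/2 ⇒ exp(−β·Z) = 1/2 ⇒ Z = ln(2) / β
Z = 0.6931 / 0.484 = 1.432 km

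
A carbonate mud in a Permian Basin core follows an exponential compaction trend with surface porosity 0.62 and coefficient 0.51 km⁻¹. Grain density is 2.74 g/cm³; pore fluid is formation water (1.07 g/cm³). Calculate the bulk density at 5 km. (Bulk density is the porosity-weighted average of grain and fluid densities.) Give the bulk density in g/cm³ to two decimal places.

Porosity at depth: phi = 0.62·exp(−0.51×5) = 0.62×0.0781 = 0.0484
Bulk density: ρ_b = (1−phi)ρ_g + phi·ρ_f = 0.9516×2.74 + 0.0484×1.07
       = 2.607 + 0.052 = 2.659 g/cm³

2.66 g/cm³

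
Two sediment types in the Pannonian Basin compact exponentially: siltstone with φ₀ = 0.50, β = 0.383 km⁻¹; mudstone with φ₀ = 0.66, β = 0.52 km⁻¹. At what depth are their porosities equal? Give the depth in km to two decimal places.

Set φ₀ₐ e^(−βₐz) = φ₀ᵦ e^(−βᵦz) ⇒ ln(φ₀ₐ/φ₀ᵦ) = (βₐ − βᵦ)·z
z = ln(0.5/0.66) / (0.383 − 0.52) = -0.2776 / -0.137 = 2.027 km

2.03 km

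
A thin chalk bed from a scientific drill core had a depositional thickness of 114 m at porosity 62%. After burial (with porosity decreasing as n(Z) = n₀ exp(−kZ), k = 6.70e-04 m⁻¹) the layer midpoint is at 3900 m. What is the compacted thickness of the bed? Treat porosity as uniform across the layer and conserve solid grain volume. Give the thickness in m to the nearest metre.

45 m

Working in km (1 km = 1000 m; k in km⁻¹ = k in m⁻¹ × 1000):
Porosity at 3.9 km: n = 0.62·exp(−0.67×3.9) = 0.0455
Solid-volume conservation: h(1−n) = h₀(1−n₀) ⇒ h = h₀·(1−n₀)/(1−n)
h = 0.114 × (1 − 0.62)/(1 − 0.0455) = 0.114 × 0.3981 = 0.0454 km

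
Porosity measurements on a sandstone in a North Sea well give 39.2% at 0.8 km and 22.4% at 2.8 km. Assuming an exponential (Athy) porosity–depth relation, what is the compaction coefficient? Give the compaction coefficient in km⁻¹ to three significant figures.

Athy: phi(z) = phi₀ e^(−cz) ⇒ phi₁/phi₂ = e^{c(z₂−z₁)} ⇒ c = ln(phi₁/phi₂)/(z₂−z₁)
c = ln(0.392/0.224) / (2.8 − 0.8) = ln(1.75) / 2 = 0.5596 / 2 = 0.2798 km⁻¹

0.280 km⁻¹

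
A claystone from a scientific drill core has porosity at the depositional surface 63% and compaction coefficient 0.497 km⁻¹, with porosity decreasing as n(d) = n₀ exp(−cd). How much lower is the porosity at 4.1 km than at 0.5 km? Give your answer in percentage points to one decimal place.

n(0.5) = 0.63·e^(−0.497×0.5) = 0.4914
n(4.1) = 0.63·e^(−0.497×4.1) = 0.0821
Δn = 0.4914 − 0.0821 = 0.4093

40.9 percentage points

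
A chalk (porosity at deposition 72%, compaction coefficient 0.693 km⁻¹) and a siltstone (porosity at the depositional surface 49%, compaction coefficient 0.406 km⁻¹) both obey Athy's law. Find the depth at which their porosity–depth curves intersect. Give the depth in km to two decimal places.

Set n₀ₐ e^(−βₐd) = n₀ᵦ e^(−βᵦd) ⇒ ln(n₀ₐ/n₀ᵦ) = (βₐ − βᵦ)·d
d = ln(0.72/0.49) / (0.693 − 0.406) = 0.3848 / 0.287 = 1.341 km

1.34 km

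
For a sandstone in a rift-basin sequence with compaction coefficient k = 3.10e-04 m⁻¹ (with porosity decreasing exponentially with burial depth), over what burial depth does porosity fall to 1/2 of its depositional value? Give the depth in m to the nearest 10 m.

Working in km (1 km = 1000 m; k in km⁻¹ = k in m⁻¹ × 1000):
phi/phi₀ = 1/2 ⇒ exp(−k·z) = 1/2 ⇒ z = ln(2) / k
z = 0.6931 / 0.31 = 2.236 km

2240 m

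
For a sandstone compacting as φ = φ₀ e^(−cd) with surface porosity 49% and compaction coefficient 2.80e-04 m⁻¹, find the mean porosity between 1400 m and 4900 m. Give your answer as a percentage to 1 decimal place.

21.1%

Working in km (1 km = 1000 m; c in km⁻¹ = c in m⁻¹ × 1000):
⟨φ⟩ = (1/(d₂−d₁)) ∫ φ₀ e^(−cd) dd = φ₀·(e^(−c·d₁) − e^(−c·d₂)) / (c·(d₂−d₁))
e^(−0.28×1.4) = 0.6757; e^(−0.28×4.9) = 0.2536
⟨φ⟩ = 0.49 × (0.6757 − 0.2536) / (0.28 × 3.5) = 0.49 × 0.4307 = 0.2111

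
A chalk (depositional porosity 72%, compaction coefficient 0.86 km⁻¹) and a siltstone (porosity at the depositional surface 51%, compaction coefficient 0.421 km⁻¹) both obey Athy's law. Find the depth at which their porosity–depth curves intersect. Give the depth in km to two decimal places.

0.79 km

Set n₀ₐ e^(−cₐz) = n₀ᵦ e^(−cᵦz) ⇒ ln(n₀ₐ/n₀ᵦ) = (cₐ − cᵦ)·z
z = ln(0.72/0.51) / (0.86 − 0.421) = 0.3448 / 0.439 = 0.786 km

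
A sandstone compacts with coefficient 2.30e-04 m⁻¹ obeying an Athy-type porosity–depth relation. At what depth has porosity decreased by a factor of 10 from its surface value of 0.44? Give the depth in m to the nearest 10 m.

Working in km (1 km = 1000 m; k in km⁻¹ = k in m⁻¹ × 1000):
phi/phi₀ = 1/10 ⇒ exp(−k·d) = 1/10 ⇒ d = ln(10) / k
d = 2.3026 / 0.23 = 10.011 km

10010 m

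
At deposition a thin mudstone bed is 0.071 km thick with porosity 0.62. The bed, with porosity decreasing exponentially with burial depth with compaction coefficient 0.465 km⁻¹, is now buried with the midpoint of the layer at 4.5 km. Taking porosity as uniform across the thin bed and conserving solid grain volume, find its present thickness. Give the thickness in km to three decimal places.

0.029 km

Porosity at 4.5 km: phi = 0.62·exp(−0.465×4.5) = 0.0765
Solid-volume conservation: h(1−phi) = h₀(1−phi₀) ⇒ h = h₀·(1−phi₀)/(1−phi)
h = 0.071 × (1 − 0.62)/(1 − 0.0765) = 0.071 × 0.4115 = 0.0292 km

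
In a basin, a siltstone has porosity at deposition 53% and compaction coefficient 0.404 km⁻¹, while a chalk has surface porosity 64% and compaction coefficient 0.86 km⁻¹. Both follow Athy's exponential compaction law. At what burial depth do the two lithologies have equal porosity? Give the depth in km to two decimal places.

0.41 km

Set φ₀ₐ e^(−kₐz) = φ₀ᵦ e^(−kᵦz) ⇒ ln(φ₀ₐ/φ₀ᵦ) = (kₐ − kᵦ)·z
z = ln(0.53/0.64) / (0.404 − 0.86) = -0.1886 / -0.456 = 0.414 km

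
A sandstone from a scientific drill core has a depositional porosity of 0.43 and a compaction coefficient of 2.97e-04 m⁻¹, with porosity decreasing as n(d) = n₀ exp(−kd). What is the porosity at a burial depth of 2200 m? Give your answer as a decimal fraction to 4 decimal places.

Working in km (1 km = 1000 m; k in km⁻¹ = k in m⁻¹ × 1000):
n = n₀·exp(−k·d) = 0.43 × exp(−0.297 × 2.2) = 0.43 × exp(−0.6534)
  = 0.43 × 0.5203 = 0.2237

0.2237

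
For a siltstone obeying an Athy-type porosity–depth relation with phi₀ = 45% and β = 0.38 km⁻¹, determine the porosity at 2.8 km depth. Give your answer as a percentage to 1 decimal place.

15.5%

phi = phi₀·exp(−β·d) = 0.45 × exp(−0.38 × 2.8) = 0.45 × exp(−1.064)
  = 0.45 × 0.3451 = 0.1553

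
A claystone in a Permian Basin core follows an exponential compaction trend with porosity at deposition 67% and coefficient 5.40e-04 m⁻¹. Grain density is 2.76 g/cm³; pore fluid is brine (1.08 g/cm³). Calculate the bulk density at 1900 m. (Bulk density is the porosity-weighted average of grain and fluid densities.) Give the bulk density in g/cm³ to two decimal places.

2.36 g/cm³

Working in km (1 km = 1000 m; c in km⁻¹ = c in m⁻¹ × 1000):
Porosity at depth: φ = 0.67·exp(−0.54×1.9) = 0.67×0.3584 = 0.2402
Bulk density: ρ_b = (1−φ)ρ_g + φ·ρ_f = 0.7598×2.76 + 0.2402×1.08
       = 2.097 + 0.259 = 2.357 g/cm³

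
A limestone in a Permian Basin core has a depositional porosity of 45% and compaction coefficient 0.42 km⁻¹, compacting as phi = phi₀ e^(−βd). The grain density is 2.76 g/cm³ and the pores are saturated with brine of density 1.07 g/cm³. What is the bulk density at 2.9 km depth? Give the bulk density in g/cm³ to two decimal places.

Porosity at depth: phi = 0.45·exp(−0.42×2.9) = 0.45×0.2958 = 0.1331
Bulk density: ρ_b = (1−phi)ρ_g + phi·ρ_f = 0.8669×2.76 + 0.1331×1.07
       = 2.393 + 0.142 = 2.535 g/cm³

2.54 g/cm³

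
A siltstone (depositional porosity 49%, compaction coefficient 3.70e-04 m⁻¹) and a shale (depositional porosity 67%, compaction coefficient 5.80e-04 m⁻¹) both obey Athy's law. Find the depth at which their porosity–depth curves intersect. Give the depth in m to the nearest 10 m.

1490 m

Working in km (1 km = 1000 m; k in km⁻¹ = k in m⁻¹ × 1000):
Set n₀ₐ e^(−kₐz) = n₀ᵦ e^(−kᵦz) ⇒ ln(n₀ₐ/n₀ᵦ) = (kₐ − kᵦ)·z
z = ln(0.49/0.67) / (0.37 − 0.58) = -0.3129 / -0.21 = 1.490 km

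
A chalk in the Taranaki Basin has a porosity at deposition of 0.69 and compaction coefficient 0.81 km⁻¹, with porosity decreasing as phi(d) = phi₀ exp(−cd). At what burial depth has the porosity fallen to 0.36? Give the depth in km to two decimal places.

Invert Athy's law: d = ln(phi₀/phi) / c
d = ln(0.69/0.36) / 0.81 = ln(1.917) / 0.81 = 0.6506 / 0.81 = 0.803 km

0.80 km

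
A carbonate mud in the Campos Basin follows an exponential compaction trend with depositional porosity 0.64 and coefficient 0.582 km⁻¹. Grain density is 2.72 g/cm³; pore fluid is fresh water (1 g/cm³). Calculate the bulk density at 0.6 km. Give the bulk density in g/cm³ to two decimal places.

Porosity at depth: φ = 0.64·exp(−0.582×0.6) = 0.64×0.7053 = 0.4514
Bulk density: ρ_b = (1−φ)ρ_g + φ·ρ_f = 0.5486×2.72 + 0.4514×1
       = 1.492 + 0.451 = 1.944 g/cm³

1.94 g/cm³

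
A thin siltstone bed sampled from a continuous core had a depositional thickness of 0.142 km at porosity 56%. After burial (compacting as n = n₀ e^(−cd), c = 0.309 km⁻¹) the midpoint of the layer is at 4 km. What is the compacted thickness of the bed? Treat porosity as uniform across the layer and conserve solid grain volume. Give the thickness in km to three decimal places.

Porosity at 4 km: n = 0.56·exp(−0.309×4) = 0.1627
Solid-volume conservation: h(1−n) = h₀(1−n₀) ⇒ h = h₀·(1−n₀)/(1−n)
h = 0.142 × (1 − 0.56)/(1 − 0.1627) = 0.142 × 0.5255 = 0.0746 km

0.075 km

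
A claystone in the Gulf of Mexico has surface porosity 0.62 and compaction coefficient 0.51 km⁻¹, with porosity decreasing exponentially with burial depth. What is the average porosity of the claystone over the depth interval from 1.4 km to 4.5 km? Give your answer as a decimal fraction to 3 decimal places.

0.153

⟨phi⟩ = (1/(d₂−d₁)) ∫ phi₀ e^(−cd) dd = phi₀·(e^(−c·d₁) − e^(−c·d₂)) / (c·(d₂−d₁))
e^(−0.51×1.4) = 0.4897; e^(−0.51×4.5) = 0.1008
⟨phi⟩ = 0.62 × (0.4897 − 0.1008) / (0.51 × 3.1) = 0.62 × 0.2460 = 0.1525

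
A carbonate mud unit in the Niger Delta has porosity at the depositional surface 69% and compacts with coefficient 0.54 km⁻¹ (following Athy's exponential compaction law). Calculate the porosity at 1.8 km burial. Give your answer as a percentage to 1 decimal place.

n = n₀·exp(−β·d) = 0.69 × exp(−0.54 × 1.8) = 0.69 × exp(−0.972)
  = 0.69 × 0.3783 = 0.2610

26.1%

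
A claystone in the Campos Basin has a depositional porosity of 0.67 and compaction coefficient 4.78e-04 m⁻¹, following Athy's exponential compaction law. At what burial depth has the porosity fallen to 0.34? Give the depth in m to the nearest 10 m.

Working in km (1 km = 1000 m; c in km⁻¹ = c in m⁻¹ × 1000):
Invert Athy's law: z = ln(φ₀/φ) / c
z = ln(0.67/0.34) / 0.478 = ln(1.971) / 0.478 = 0.6783 / 0.478 = 1.419 km

1420 m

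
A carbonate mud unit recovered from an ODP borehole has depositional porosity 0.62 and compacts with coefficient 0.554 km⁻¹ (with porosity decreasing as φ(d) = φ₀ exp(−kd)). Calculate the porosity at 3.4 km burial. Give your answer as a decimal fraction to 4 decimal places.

0.0943

φ = φ₀·exp(−k·d) = 0.62 × exp(−0.554 × 3.4) = 0.62 × exp(−1.884)
  = 0.62 × 0.1520 = 0.0943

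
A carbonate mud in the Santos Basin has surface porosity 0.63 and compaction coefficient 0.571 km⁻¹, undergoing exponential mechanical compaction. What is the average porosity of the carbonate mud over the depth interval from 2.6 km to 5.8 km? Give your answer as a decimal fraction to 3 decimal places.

0.066

⟨φ⟩ = (1/(Z₂−Z₁)) ∫ φ₀ e^(−βZ) dZ = φ₀·(e^(−β·Z₁) − e^(−β·Z₂)) / (β·(Z₂−Z₁))
e^(−0.571×2.6) = 0.2266; e^(−0.571×5.8) = 0.0365
⟨φ⟩ = 0.63 × (0.2266 − 0.0365) / (0.571 × 3.2) = 0.63 × 0.1041 = 0.0656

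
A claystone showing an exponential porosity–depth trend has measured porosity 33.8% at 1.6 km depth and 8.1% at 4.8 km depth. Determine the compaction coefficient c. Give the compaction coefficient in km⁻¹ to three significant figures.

0.446 km⁻¹

Athy: phi(Z) = phi₀ e^(−cZ) ⇒ phi₁/phi₂ = e^{c(Z₂−Z₁)} ⇒ c = ln(phi₁/phi₂)/(Z₂−Z₁)
c = ln(0.338/0.081) / (4.8 − 1.6) = ln(4.173) / 3.2 = 1.4286 / 3.2 = 0.4464 km⁻¹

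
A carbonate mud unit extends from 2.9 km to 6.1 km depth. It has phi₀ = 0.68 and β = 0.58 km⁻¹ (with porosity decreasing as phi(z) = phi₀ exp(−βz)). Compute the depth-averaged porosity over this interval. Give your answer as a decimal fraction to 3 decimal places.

0.057

⟨phi⟩ = (1/(z₂−z₁)) ∫ phi₀ e^(−βz) dz = phi₀·(e^(−β·z₁) − e^(−β·z₂)) / (β·(z₂−z₁))
e^(−0.58×2.9) = 0.1860; e^(−0.58×6.1) = 0.0291
⟨phi⟩ = 0.68 × (0.1860 − 0.0291) / (0.58 × 3.2) = 0.68 × 0.0846 = 0.0575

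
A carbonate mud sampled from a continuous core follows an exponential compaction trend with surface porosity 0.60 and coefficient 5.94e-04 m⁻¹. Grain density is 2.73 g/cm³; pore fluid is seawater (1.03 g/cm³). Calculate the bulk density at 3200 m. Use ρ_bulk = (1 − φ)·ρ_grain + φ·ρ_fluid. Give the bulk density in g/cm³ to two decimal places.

2.58 g/cm³

Working in km (1 km = 1000 m; β in km⁻¹ = β in m⁻¹ × 1000):
Porosity at depth: φ = 0.6·exp(−0.594×3.2) = 0.6×0.1494 = 0.0897
Bulk density: ρ_b = (1−φ)ρ_g + φ·ρ_f = 0.9103×2.73 + 0.0897×1.03
       = 2.485 + 0.092 = 2.578 g/cm³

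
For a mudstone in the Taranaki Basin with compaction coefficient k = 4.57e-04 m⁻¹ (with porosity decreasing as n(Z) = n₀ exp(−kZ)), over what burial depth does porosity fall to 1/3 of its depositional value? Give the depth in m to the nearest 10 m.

Working in km (1 km = 1000 m; k in km⁻¹ = k in m⁻¹ × 1000):
n/n₀ = 1/3 ⇒ exp(−k·Z) = 1/3 ⇒ Z = ln(3) / k
Z = 1.0986 / 0.457 = 2.404 km

2400 m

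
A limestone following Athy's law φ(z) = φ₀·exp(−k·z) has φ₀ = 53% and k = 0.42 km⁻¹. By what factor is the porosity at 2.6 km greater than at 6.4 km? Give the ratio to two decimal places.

4.93

φ(z₁)/φ(z₂) = e^(−k·z₁)/e^(−k·z₂) = e^{k(z₂−z₁)}
= exp(0.42 × 3.8) = exp(1.596) = 4.9333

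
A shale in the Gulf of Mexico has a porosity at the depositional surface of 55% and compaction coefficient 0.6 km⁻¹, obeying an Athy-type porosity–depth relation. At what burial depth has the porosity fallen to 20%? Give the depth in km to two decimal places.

Invert Athy's law: d = ln(n₀/n) / c
d = ln(0.55/0.2) / 0.6 = ln(2.75) / 0.6 = 1.0116 / 0.6 = 1.686 km

1.69 km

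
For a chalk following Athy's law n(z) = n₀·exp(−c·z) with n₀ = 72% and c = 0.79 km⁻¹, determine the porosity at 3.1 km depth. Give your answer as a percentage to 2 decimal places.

6.22%

n = n₀·exp(−c·z) = 0.72 × exp(−0.79 × 3.1) = 0.72 × exp(−2.449)
  = 0.72 × 0.0864 = 0.0622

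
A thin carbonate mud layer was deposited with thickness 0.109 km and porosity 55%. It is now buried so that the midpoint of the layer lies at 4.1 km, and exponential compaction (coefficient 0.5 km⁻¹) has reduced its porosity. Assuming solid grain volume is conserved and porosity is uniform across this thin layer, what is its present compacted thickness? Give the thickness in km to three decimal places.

Porosity at 4.1 km: φ = 0.55·exp(−0.5×4.1) = 0.0708
Solid-volume conservation: h(1−φ) = h₀(1−φ₀) ⇒ h = h₀·(1−φ₀)/(1−φ)
h = 0.109 × (1 − 0.55)/(1 − 0.0708) = 0.109 × 0.4843 = 0.0528 km

0.053 km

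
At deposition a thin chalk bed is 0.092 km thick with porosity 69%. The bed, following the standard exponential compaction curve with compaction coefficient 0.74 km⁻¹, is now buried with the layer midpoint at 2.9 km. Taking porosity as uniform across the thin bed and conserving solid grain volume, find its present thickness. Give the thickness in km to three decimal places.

Porosity at 2.9 km: phi = 0.69·exp(−0.74×2.9) = 0.0807
Solid-volume conservation: h(1−phi) = h₀(1−phi₀) ⇒ h = h₀·(1−phi₀)/(1−phi)
h = 0.092 × (1 − 0.69)/(1 − 0.0807) = 0.092 × 0.3372 = 0.0310 km

0.031 km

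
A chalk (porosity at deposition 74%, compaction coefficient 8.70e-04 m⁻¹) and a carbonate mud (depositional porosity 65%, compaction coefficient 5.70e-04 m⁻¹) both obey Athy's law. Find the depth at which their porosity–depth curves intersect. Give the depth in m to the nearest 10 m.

Working in km (1 km = 1000 m; k in km⁻¹ = k in m⁻¹ × 1000):
Set n₀ₐ e^(−kₐZ) = n₀ᵦ e^(−kᵦZ) ⇒ ln(n₀ₐ/n₀ᵦ) = (kₐ − kᵦ)·Z
Z = ln(0.74/0.65) / (0.87 − 0.57) = 0.1297 / 0.3 = 0.432 km

430 m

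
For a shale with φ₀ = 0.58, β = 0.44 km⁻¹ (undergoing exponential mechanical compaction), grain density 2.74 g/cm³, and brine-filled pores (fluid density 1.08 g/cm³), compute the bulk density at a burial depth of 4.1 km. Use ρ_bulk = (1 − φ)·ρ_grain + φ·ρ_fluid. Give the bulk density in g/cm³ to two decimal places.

2.58 g/cm³

Porosity at depth: φ = 0.58·exp(−0.44×4.1) = 0.58×0.1646 = 0.0955
Bulk density: ρ_b = (1−φ)ρ_g + φ·ρ_f = 0.9045×2.74 + 0.0955×1.08
       = 2.478 + 0.103 = 2.581 g/cm³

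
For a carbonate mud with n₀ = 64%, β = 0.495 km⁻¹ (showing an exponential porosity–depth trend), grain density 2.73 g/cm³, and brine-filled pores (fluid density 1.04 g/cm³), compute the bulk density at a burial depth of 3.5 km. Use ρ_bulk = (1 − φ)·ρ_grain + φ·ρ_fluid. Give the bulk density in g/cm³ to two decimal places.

2.54 g/cm³

Porosity at depth: n = 0.64·exp(−0.495×3.5) = 0.64×0.1768 = 0.1132
Bulk density: ρ_b = (1−n)ρ_g + n·ρ_f = 0.8868×2.73 + 0.1132×1.04
       = 2.421 + 0.118 = 2.539 g/cm³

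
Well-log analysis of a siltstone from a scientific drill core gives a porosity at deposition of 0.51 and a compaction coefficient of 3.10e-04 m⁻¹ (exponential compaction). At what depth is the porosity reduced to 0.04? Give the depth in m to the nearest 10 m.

8210 m

Working in km (1 km = 1000 m; c in km⁻¹ = c in m⁻¹ × 1000):
Invert Athy's law: Z = ln(phi₀/phi) / c
Z = ln(0.51/0.04) / 0.31 = ln(12.75) / 0.31 = 2.5455 / 0.31 = 8.211 km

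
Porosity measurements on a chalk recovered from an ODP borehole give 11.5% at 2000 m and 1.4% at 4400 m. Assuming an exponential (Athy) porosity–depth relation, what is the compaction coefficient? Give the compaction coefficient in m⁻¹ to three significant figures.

Working in km (1 km = 1000 m; β in km⁻¹ = β in m⁻¹ × 1000):
Athy: n(z) = n₀ e^(−βz) ⇒ n₁/n₂ = e^{β(z₂−z₁)} ⇒ β = ln(n₁/n₂)/(z₂−z₁)
β = ln(0.115/0.014) / (4.4 − 2) = ln(8.214) / 2.4 = 2.1059 / 2.4 = 0.8774 km⁻¹

0.000877 m⁻¹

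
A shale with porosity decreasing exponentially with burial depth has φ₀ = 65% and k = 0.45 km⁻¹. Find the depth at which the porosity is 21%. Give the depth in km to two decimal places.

Invert Athy's law: d = ln(φ₀/φ) / k
d = ln(0.65/0.21) / 0.45 = ln(3.095) / 0.45 = 1.1299 / 0.45 = 2.511 km

2.51 km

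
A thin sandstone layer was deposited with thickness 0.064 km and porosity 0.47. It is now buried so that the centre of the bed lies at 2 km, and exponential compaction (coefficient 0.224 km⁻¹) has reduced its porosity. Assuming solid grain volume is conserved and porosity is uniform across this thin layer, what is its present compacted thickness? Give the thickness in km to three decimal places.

0.048 km

Porosity at 2 km: n = 0.47·exp(−0.224×2) = 0.3003
Solid-volume conservation: h(1−n) = h₀(1−n₀) ⇒ h = h₀·(1−n₀)/(1−n)
h = 0.064 × (1 − 0.47)/(1 − 0.3003) = 0.064 × 0.7575 = 0.0485 km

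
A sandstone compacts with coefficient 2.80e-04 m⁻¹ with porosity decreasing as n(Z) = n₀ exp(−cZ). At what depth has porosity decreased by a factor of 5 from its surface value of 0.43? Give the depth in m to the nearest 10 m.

Working in km (1 km = 1000 m; c in km⁻¹ = c in m⁻¹ × 1000):
n/n₀ = 1/5 ⇒ exp(−c·Z) = 1/5 ⇒ Z = ln(5) / c
Z = 1.6094 / 0.28 = 5.748 km

5750 m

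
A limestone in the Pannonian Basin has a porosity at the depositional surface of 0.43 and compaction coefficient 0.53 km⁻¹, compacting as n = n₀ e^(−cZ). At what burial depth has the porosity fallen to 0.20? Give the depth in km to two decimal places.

Invert Athy's law: Z = ln(n₀/n) / c
Z = ln(0.43/0.2) / 0.53 = ln(2.15) / 0.53 = 0.7655 / 0.53 = 1.444 km

1.44 km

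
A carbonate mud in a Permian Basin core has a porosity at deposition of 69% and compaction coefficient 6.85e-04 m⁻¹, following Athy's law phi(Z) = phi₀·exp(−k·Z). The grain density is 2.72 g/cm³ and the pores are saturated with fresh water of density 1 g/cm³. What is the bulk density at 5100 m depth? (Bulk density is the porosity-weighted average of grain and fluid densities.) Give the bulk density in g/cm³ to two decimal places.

2.68 g/cm³

Working in km (1 km = 1000 m; k in km⁻¹ = k in m⁻¹ × 1000):
Porosity at depth: phi = 0.69·exp(−0.685×5.1) = 0.69×0.0304 = 0.0210
Bulk density: ρ_b = (1−phi)ρ_g + phi·ρ_f = 0.9790×2.72 + 0.0210×1
       = 2.663 + 0.021 = 2.684 g/cm³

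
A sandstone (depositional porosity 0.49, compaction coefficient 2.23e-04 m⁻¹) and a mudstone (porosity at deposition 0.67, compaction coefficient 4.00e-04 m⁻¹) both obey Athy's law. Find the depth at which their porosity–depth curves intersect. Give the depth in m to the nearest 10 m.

1770 m

Working in km (1 km = 1000 m; β in km⁻¹ = β in m⁻¹ × 1000):
Set φ₀ₐ e^(−βₐZ) = φ₀ᵦ e^(−βᵦZ) ⇒ ln(φ₀ₐ/φ₀ᵦ) = (βₐ − βᵦ)·Z
Z = ln(0.49/0.67) / (0.223 − 0.4) = -0.3129 / -0.177 = 1.768 km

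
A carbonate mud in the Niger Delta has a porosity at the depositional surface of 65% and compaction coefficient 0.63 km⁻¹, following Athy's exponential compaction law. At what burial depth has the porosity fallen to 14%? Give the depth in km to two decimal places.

2.44 km

Invert Athy's law: d = ln(φ₀/φ) / c
d = ln(0.65/0.14) / 0.63 = ln(4.643) / 0.63 = 1.5353 / 0.63 = 2.437 km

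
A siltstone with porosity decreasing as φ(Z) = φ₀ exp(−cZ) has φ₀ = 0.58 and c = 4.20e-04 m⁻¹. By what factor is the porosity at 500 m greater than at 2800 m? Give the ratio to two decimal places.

Working in km (1 km = 1000 m; c in km⁻¹ = c in m⁻¹ × 1000):
φ(Z₁)/φ(Z₂) = e^(−c·Z₁)/e^(−c·Z₂) = e^{c(Z₂−Z₁)}
= exp(0.42 × 2.3) = exp(0.966) = 2.6274

2.63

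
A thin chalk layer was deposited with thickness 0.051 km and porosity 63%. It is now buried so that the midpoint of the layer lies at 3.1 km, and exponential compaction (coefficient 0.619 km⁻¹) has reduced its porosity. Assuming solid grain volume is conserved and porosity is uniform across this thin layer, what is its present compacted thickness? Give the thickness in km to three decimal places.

0.021 km

Porosity at 3.1 km: φ = 0.63·exp(−0.619×3.1) = 0.0925
Solid-volume conservation: h(1−φ) = h₀(1−φ₀) ⇒ h = h₀·(1−φ₀)/(1−φ)
h = 0.051 × (1 − 0.63)/(1 − 0.0925) = 0.051 × 0.4077 = 0.0208 km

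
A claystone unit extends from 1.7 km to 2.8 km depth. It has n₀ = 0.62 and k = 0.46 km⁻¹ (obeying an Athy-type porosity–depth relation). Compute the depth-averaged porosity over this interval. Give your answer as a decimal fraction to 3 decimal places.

0.223

⟨n⟩ = (1/(z₂−z₁)) ∫ n₀ e^(−kz) dz = n₀·(e^(−k·z₁) − e^(−k·z₂)) / (k·(z₂−z₁))
e^(−0.46×1.7) = 0.4575; e^(−0.46×2.8) = 0.2758
⟨n⟩ = 0.62 × (0.4575 − 0.2758) / (0.46 × 1.1) = 0.62 × 0.3590 = 0.2226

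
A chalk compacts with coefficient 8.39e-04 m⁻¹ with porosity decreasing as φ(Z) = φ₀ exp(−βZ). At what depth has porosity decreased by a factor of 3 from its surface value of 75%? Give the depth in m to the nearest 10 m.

Working in km (1 km = 1000 m; β in km⁻¹ = β in m⁻¹ × 1000):
φ/φ₀ = 1/3 ⇒ exp(−β·Z) = 1/3 ⇒ Z = ln(3) / β
Z = 1.0986 / 0.839 = 1.309 km

1310 m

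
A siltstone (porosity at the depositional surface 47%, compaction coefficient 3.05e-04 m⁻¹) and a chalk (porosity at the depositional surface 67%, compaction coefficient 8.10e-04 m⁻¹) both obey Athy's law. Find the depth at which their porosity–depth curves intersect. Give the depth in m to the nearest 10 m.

700 m

Working in km (1 km = 1000 m; β in km⁻¹ = β in m⁻¹ × 1000):
Set φ₀ₐ e^(−βₐd) = φ₀ᵦ e^(−βᵦd) ⇒ ln(φ₀ₐ/φ₀ᵦ) = (βₐ − βᵦ)·d
d = ln(0.47/0.67) / (0.305 − 0.81) = -0.3545 / -0.505 = 0.702 km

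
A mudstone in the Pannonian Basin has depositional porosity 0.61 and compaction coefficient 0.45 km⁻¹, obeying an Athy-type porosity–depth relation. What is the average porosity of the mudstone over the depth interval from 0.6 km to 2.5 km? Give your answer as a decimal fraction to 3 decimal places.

0.313

⟨phi⟩ = (1/(d₂−d₁)) ∫ phi₀ e^(−cd) dd = phi₀·(e^(−c·d₁) − e^(−c·d₂)) / (c·(d₂−d₁))
e^(−0.45×0.6) = 0.7634; e^(−0.45×2.5) = 0.3247
⟨phi⟩ = 0.61 × (0.7634 − 0.3247) / (0.45 × 1.9) = 0.61 × 0.5131 = 0.3130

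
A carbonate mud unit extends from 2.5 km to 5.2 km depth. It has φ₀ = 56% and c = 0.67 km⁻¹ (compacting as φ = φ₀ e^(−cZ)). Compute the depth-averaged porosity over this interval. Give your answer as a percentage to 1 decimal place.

4.8%

⟨φ⟩ = (1/(Z₂−Z₁)) ∫ φ₀ e^(−cZ) dZ = φ₀·(e^(−c·Z₁) − e^(−c·Z₂)) / (c·(Z₂−Z₁))
e^(−0.67×2.5) = 0.1873; e^(−0.67×5.2) = 0.0307
⟨φ⟩ = 0.56 × (0.1873 − 0.0307) / (0.67 × 2.7) = 0.56 × 0.0866 = 0.0485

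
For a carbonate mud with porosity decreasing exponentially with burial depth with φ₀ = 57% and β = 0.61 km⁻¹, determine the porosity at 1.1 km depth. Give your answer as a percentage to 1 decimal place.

φ = φ₀·exp(−β·z) = 0.57 × exp(−0.61 × 1.1) = 0.57 × exp(−0.671)
  = 0.57 × 0.5112 = 0.2914

29.1%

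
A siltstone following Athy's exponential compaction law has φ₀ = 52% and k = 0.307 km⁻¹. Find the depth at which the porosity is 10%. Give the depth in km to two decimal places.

Invert Athy's law: Z = ln(φ₀/φ) / k
Z = ln(0.52/0.1) / 0.307 = ln(5.2) / 0.307 = 1.6487 / 0.307 = 5.370 km

5.37 km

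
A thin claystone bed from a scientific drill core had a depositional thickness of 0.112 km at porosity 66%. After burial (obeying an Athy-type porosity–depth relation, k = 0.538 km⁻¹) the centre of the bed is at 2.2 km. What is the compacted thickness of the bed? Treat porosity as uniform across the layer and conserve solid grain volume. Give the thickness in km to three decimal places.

Porosity at 2.2 km: phi = 0.66·exp(−0.538×2.2) = 0.2021
Solid-volume conservation: h(1−phi) = h₀(1−phi₀) ⇒ h = h₀·(1−phi₀)/(1−phi)
h = 0.112 × (1 − 0.66)/(1 − 0.2021) = 0.112 × 0.4261 = 0.0477 km

0.048 km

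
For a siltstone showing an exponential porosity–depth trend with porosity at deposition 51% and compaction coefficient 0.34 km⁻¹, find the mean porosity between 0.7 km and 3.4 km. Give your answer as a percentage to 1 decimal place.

⟨phi⟩ = (1/(Z₂−Z₁)) ∫ phi₀ e^(−βZ) dZ = phi₀·(e^(−β·Z₁) − e^(−β·Z₂)) / (β·(Z₂−Z₁))
e^(−0.34×0.7) = 0.7882; e^(−0.34×3.4) = 0.3147
⟨phi⟩ = 0.51 × (0.7882 − 0.3147) / (0.34 × 2.7) = 0.51 × 0.5158 = 0.2630

26.3%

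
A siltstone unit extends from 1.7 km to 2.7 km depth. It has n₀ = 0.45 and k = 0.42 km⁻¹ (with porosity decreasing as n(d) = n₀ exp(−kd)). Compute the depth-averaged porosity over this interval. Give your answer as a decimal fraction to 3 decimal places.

0.180

⟨n⟩ = (1/(d₂−d₁)) ∫ n₀ e^(−kd) dd = n₀·(e^(−k·d₁) − e^(−k·d₂)) / (k·(d₂−d₁))
e^(−0.42×1.7) = 0.4897; e^(−0.42×2.7) = 0.3217
⟨n⟩ = 0.45 × (0.4897 − 0.3217) / (0.42 × 1) = 0.45 × 0.3999 = 0.1799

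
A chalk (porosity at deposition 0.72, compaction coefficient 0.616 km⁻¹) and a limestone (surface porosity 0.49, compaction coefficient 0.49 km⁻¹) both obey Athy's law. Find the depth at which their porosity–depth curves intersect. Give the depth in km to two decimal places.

Set n₀ₐ e^(−kₐZ) = n₀ᵦ e^(−kᵦZ) ⇒ ln(n₀ₐ/n₀ᵦ) = (kₐ − kᵦ)·Z
Z = ln(0.72/0.49) / (0.616 − 0.49) = 0.3848 / 0.126 = 3.054 km

3.05 km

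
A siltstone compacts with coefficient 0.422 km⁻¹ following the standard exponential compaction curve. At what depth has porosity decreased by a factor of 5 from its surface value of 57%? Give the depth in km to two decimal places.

phi/phi₀ = 1/5 ⇒ exp(−c·Z) = 1/5 ⇒ Z = ln(5) / c
Z = 1.6094 / 0.422 = 3.814 km

3.81 km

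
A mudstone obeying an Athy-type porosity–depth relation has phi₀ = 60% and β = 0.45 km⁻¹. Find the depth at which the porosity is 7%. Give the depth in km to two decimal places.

Invert Athy's law: d = ln(phi₀/phi) / β
d = ln(0.6/0.07) / 0.45 = ln(8.571) / 0.45 = 2.1484 / 0.45 = 4.774 km

4.77 km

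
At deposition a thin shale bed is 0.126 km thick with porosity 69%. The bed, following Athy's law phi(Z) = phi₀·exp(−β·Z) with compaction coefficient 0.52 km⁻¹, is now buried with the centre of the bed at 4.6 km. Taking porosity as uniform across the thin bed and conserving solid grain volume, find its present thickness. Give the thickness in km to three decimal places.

Porosity at 4.6 km: phi = 0.69·exp(−0.52×4.6) = 0.0631
Solid-volume conservation: h(1−phi) = h₀(1−phi₀) ⇒ h = h₀·(1−phi₀)/(1−phi)
h = 0.126 × (1 − 0.69)/(1 − 0.0631) = 0.126 × 0.3309 = 0.0417 km

0.042 km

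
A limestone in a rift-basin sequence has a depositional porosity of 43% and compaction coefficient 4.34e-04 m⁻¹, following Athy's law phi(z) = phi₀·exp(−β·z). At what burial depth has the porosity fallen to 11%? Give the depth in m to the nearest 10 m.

Working in km (1 km = 1000 m; β in km⁻¹ = β in m⁻¹ × 1000):
Invert Athy's law: z = ln(phi₀/phi) / β
z = ln(0.43/0.11) / 0.434 = ln(3.909) / 0.434 = 1.3633 / 0.434 = 3.141 km

3140 m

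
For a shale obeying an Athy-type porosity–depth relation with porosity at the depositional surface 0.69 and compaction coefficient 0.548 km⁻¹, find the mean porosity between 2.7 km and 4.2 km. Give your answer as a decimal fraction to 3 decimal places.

⟨phi⟩ = (1/(Z₂−Z₁)) ∫ phi₀ e^(−cZ) dZ = phi₀·(e^(−c·Z₁) − e^(−c·Z₂)) / (c·(Z₂−Z₁))
e^(−0.548×2.7) = 0.2277; e^(−0.548×4.2) = 0.1001
⟨phi⟩ = 0.69 × (0.2277 − 0.1001) / (0.548 × 1.5) = 0.69 × 0.1553 = 0.1071

0.107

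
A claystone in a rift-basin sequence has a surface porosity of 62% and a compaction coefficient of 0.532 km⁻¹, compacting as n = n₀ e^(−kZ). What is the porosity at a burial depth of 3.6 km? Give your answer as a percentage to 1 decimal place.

n = n₀·exp(−k·Z) = 0.62 × exp(−0.532 × 3.6) = 0.62 × exp(−1.915)
  = 0.62 × 0.1473 = 0.0913

9.1%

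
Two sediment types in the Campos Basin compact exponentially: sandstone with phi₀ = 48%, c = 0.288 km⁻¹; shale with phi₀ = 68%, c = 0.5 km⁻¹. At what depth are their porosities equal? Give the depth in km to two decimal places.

Set phi₀ₐ e^(−cₐd) = phi₀ᵦ e^(−cᵦd) ⇒ ln(phi₀ₐ/phi₀ᵦ) = (cₐ − cᵦ)·d
d = ln(0.48/0.68) / (0.288 − 0.5) = -0.3483 / -0.212 = 1.643 km

1.64 km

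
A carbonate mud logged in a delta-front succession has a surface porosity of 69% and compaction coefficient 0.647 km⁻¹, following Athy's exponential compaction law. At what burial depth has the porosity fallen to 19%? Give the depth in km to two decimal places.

Invert Athy's law: z = ln(φ₀/φ) / k
z = ln(0.69/0.19) / 0.647 = ln(3.632) / 0.647 = 1.2897 / 0.647 = 1.993 km

1.99 km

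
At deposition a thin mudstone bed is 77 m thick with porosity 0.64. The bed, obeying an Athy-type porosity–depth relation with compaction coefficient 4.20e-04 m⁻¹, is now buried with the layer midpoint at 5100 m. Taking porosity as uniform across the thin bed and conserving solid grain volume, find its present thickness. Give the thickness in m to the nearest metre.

30 m

Working in km (1 km = 1000 m; k in km⁻¹ = k in m⁻¹ × 1000):
Porosity at 5.1 km: phi = 0.64·exp(−0.42×5.1) = 0.0751
Solid-volume conservation: h(1−phi) = h₀(1−phi₀) ⇒ h = h₀·(1−phi₀)/(1−phi)
h = 0.077 × (1 − 0.64)/(1 − 0.0751) = 0.077 × 0.3893 = 0.0300 km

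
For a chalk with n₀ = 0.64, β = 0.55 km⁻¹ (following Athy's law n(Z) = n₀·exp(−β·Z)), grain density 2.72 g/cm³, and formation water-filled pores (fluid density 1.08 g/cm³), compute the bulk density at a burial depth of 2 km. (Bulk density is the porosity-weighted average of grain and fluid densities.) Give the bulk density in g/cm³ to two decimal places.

Porosity at depth: n = 0.64·exp(−0.55×2) = 0.64×0.3329 = 0.2130
Bulk density: ρ_b = (1−n)ρ_g + n·ρ_f = 0.7870×2.72 + 0.2130×1.08
       = 2.141 + 0.230 = 2.371 g/cm³

2.37 g/cm³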